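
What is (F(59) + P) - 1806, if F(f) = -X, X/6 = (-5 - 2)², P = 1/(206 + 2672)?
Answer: -6043799/2878 ≈ -2100.0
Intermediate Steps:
P = 1/2878 ≈ 0.00034746
X = 294 (X = 6*(-5 - 2)² = 6*(-7)² = 6*49 = 294)
F(f) = -294 (F(f) = -1*294 = -294)
(F(59) + P) - 1806 = (-294 + 1/2878) - 1806 = -846131/2878 - 1806 = -6043799/2878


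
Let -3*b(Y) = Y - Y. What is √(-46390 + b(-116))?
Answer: I*√46390 ≈ 215.38*I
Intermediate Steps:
b(Y) = 0 (b(Y) = -(Y - Y)/3 = -⅓*0 = 0)
√(-46390 + b(-116)) = √(-46390 + 0) = √(-46390) = I*√46390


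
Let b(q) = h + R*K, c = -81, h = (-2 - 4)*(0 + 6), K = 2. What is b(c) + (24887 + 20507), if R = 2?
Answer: 45362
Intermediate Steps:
h = -36 (h = -6*6 = -36)
b(q) = -32 (b(q) = -36 + 2*2 = -36 + 4 = -32)
b(c) + (24887 + 20507) = -32 + (24887 + 20507) = -32 + 45394 = 45362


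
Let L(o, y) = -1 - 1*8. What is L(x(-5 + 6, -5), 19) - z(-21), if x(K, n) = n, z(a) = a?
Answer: 12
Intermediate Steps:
L(o, y) = -9 (L(o, y) = -1 - 8 = -9)
L(x(-5 + 6, -5), 19) - z(-21) = -9 - 1*(-21) = -9 + 21 = 12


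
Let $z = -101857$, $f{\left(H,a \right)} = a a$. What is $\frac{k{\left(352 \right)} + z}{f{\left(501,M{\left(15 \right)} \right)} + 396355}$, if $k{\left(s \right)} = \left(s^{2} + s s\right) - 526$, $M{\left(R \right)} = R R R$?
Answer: $\frac{29085}{2357396} \approx 0.012338$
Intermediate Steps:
$M{\left(R \right)} = R^{3}$ ($M{\left(R \right)} = R^{2} R = R^{3}$)
$k{\left(s \right)} = -526 + 2 s^{2}$ ($k{\left(s \right)} = \left(s^{2} + s^{2}\right) - 526 = 2 s^{2} - 526 = -526 + 2 s^{2}$)
$f{\left(H,a \right)} = a^{2}$
$\frac{k{\left(352 \right)} + z}{f{\left(501,M{\left(15 \right)} \right)} + 396355} = \frac{\left(-526 + 2 \cdot 352^{2}\right) - 101857}{\left(15^{3}\right)^{2} + 396355} = \frac{\left(-526 + 2 \cdot 123904\right) - 101857}{3375^{2} + 396355} = \frac{\left(-526 + 247808\right) - 101857}{11390625 + 396355} = \frac{247282 - 101857}{11786980} = 145425 \cdot \frac{1}{11786980} = \frac{29085}{2357396}$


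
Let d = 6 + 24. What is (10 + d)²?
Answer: 1600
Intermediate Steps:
d = 30
(10 + d)² = (10 + 30)² = 40² = 1600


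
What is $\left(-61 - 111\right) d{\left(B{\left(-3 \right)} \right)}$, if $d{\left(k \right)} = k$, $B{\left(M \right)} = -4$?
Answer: $688$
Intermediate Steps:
$\left(-61 - 111\right) d{\left(B{\left(-3 \right)} \right)} = \left(-61 - 111\right) \left(-4\right) = \left(-172\right) \left(-4\right) = 688$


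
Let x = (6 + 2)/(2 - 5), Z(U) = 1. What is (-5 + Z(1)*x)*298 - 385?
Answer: -8009/3 ≈ -2669.7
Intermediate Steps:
x = -8/3 (x = 8/(-3) = 8*(-⅓) = -8/3 ≈ -2.6667)
(-5 + Z(1)*x)*298 - 385 = (-5 + 1*(-8/3))*298 - 385 = (-5 - 8/3)*298 - 385 = -23/3*298 - 385 = -6854/3 - 385 = -8009/3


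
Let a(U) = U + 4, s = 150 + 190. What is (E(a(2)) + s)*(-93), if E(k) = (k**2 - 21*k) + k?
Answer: -23808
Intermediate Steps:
s = 340
a(U) = 4 + U
E(k) = k**2 - 20*k
(E(a(2)) + s)*(-93) = ((4 + 2)*(-20 + (4 + 2)) + 340)*(-93) = (6*(-20 + 6) + 340)*(-93) = (6*(-14) + 340)*(-93) = (-84 + 340)*(-93) = 256*(-93) = -23808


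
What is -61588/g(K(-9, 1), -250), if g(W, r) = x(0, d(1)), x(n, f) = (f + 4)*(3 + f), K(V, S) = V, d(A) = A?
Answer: -15397/5 ≈ -3079.4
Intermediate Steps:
x(n, f) = (3 + f)*(4 + f) (x(n, f) = (4 + f)*(3 + f) = (3 + f)*(4 + f))
g(W, r) = 20 (g(W, r) = 12 + 1**2 + 7*1 = 12 + 1 + 7 = 20)
-61588/g(K(-9, 1), -250) = -61588/20 = -61588*1/20 = -15397/5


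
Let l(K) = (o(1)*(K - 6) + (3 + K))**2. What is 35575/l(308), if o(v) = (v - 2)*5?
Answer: 35575/1437601 ≈ 0.024746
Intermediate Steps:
o(v) = -10 + 5*v (o(v) = (-2 + v)*5 = -10 + 5*v)
l(K) = (33 - 4*K)**2 (l(K) = ((-10 + 5*1)*(K - 6) + (3 + K))**2 = ((-10 + 5)*(-6 + K) + (3 + K))**2 = (-5*(-6 + K) + (3 + K))**2 = ((30 - 5*K) + (3 + K))**2 = (33 - 4*K)**2)
35575/l(308) = 35575/((-33 + 4*308)**2) = 35575/((-33 + 1232)**2) = 35575/(1199**2) = 35575/1437601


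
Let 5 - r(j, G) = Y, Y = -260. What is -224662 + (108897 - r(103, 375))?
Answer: -116030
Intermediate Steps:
r(j, G) = 265 (r(j, G) = 5 - 1*(-260) = 5 + 260 = 265)
-224662 + (108897 - r(103, 375)) = -224662 + (108897 - 1*265) = -224662 + (108897 - 265) = -224662 + 108632 = -116030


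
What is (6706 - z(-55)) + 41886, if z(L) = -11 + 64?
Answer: 48539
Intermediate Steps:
z(L) = 53
(6706 - z(-55)) + 41886 = (6706 - 1*53) + 41886 = (6706 - 53) + 41886 = 6653 + 41886 = 48539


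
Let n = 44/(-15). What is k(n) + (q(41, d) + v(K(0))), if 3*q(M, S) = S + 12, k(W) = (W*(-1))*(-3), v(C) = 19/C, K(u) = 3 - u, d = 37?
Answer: 208/15 ≈ 13.867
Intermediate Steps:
n = -44/15 (n = 44*(-1/15) = -44/15 ≈ -2.9333)
k(W) = 3*W (k(W) = -W*(-3) = 3*W)
q(M, S) = 4 + S/3 (q(M, S) = (S + 12)/3 = (12 + S)/3 = 4 + S/3)
k(n) + (q(41, d) + v(K(0))) = 3*(-44/15) + ((4 + (⅓)*37) + 19/(3 - 1*0)) = -44/5 + ((4 + 37/3) + 19/(3 + 0)) = -44/5 + (49/3 + 19/3) = -44/5 + 68/3 = 208/15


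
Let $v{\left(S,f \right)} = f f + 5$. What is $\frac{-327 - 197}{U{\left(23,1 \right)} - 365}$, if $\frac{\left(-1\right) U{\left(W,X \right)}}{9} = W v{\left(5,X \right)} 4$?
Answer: $\frac{524}{5333} \approx 0.098256$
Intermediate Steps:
$v{\left(S,f \right)} = 5 + f^{2}$ ($v{\left(S,f \right)} = f^{2} + 5 = 5 + f^{2}$)
$U{\left(W,X \right)} = - 36 W \left(5 + X^{2}\right)$ ($U{\left(W,X \right)} = - 9 W \left(5 + X^{2}\right) 4 = - 9 \cdot 4 W \left(5 + X^{2}\right) = - 36 W \left(5 + X^{2}\right)$)
$\frac{-327 - 197}{U{\left(23,1 \right)} - 365} = \frac{-327 - 197}{\left(-36\right) 23 \left(5 + 1^{2}\right) - 365} = - \frac{524}{\left(-36\right) 23 \left(5 + 1\right) - 365} = - \frac{524}{\left(-36\right) 23 \cdot 6 - 365} = - \frac{524}{-4968 - 365} = - \frac{524}{-5333} = \left(-524\right) \left(- \frac{1}{5333}\right) = \frac{524}{5333}$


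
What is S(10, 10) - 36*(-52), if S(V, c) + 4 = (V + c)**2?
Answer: 2268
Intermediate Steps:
S(V, c) = -4 + (V + c)**2
S(10, 10) - 36*(-52) = (-4 + (10 + 10)**2) - 36*(-52) = (-4 + 20**2) + 1872 = (-4 + 400) + 1872 = 396 + 1872 = 2268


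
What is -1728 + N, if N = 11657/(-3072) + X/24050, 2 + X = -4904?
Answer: -63981413441/36940800 ≈ -1732.0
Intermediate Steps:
X = -4906 (X = -2 - 4904 = -4906)
N = -147711041/36940800 (N = 11657/(-3072) - 4906/24050 = 11657*(-1/3072) - 4906*1/24050 = -11657/3072 - 2453/12025 = -147711041/36940800 ≈ -3.9986)
-1728 + N = -1728 - 147711041/36940800 = -63981413441/36940800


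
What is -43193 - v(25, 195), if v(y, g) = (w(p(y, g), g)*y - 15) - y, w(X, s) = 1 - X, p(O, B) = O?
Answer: -42553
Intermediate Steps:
v(y, g) = -15 - y + y*(1 - y) (v(y, g) = ((1 - y)*y - 15) - y = (y*(1 - y) - 15) - y = (-15 + y*(1 - y)) - y = -15 - y + y*(1 - y))
-43193 - v(25, 195) = -43193 - (-15 - 1*25**2) = -43193 - (-15 - 1*625) = -43193 - (-15 - 625) = -43193 - 1*(-640) = -43193 + 640 = -42553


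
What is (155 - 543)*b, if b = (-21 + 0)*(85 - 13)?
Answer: 586656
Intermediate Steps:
b = -1512 (b = -21*72 = -1512)
(155 - 543)*b = (155 - 543)*(-1512) = -388*(-1512) = 586656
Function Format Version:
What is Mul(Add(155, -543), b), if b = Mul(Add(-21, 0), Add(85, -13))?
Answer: 586656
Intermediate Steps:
b = -1512 (b = Mul(-21, 72) = -1512)
Mul(Add(155, -543), b) = Mul(Add(155, -543), -1512) = Mul(-388, -1512) = 586656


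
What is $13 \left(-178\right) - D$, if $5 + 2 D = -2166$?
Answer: $- \frac{2457}{2} \approx -1228.5$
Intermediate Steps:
$D = - \frac{2171}{2}$ ($D = - \frac{5}{2} + \frac{1}{2} \left(-2166\right) = - \frac{5}{2} - 1083 = - \frac{2171}{2} \approx -1085.5$)
$13 \left(-178\right) - D = 13 \left(-178\right) - - \frac{2171}{2} = -2314 + \frac{2171}{2} = - \frac{2457}{2}$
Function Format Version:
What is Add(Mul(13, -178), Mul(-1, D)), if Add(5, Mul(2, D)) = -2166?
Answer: Rational(-2457, 2) ≈ -1228.5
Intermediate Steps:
D = Rational(-2171, 2) (D = Add(Rational(-5, 2), Mul(Rational(1, 2), -2166)) = Add(Rational(-5, 2), -1083) = Rational(-2171, 2) ≈ -1085.5)
Add(Mul(13, -178), Mul(-1, D)) = Add(Mul(13, -178), Mul(-1, Rational(-2171, 2))) = Add(-2314, Rational(2171, 2)) = Rational(-2457, 2)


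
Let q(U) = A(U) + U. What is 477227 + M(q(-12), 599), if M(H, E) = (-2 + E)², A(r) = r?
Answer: 833636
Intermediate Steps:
q(U) = 2*U (q(U) = U + U = 2*U)
477227 + M(q(-12), 599) = 477227 + (-2 + 599)² = 477227 + 597² = 477227 + 356409 = 833636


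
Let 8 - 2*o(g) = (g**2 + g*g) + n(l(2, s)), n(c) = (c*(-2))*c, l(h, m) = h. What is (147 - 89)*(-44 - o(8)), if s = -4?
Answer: 696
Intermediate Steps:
n(c) = -2*c**2 (n(c) = (-2*c)*c = -2*c**2)
o(g) = 8 - g**2 (o(g) = 4 - ((g**2 + g*g) - 2*2**2)/2 = 4 - ((g**2 + g**2) - 2*4)/2 = 4 - (2*g**2 - 8)/2 = 4 - (-8 + 2*g**2)/2 = 4 + (4 - g**2) = 8 - g**2)
(147 - 89)*(-44 - o(8)) = (147 - 89)*(-44 - (8 - 1*8**2)) = 58*(-44 - (8 - 1*64)) = 58*(-44 - (8 - 64)) = 58*(-44 - 1*(-56)) = 58*(-44 + 56) = 58*12 = 696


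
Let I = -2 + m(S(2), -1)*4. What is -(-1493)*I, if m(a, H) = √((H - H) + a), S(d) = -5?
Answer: -2986 + 5972*I*√5 ≈ -2986.0 + 13354.0*I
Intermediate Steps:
m(a, H) = √a (m(a, H) = √(0 + a) = √a)
I = -2 + 4*I*√5 (I = -2 + √(-5)*4 = -2 + (I*√5)*4 = -2 + 4*I*√5 ≈ -2.0 + 8.9443*I)
-(-1493)*I = -(-1493)*(-2 + 4*I*√5) = -(2986 - 5972*I*√5) = -2986 + 5972*I*√5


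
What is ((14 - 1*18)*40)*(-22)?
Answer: 3520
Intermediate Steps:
((14 - 1*18)*40)*(-22) = ((14 - 18)*40)*(-22) = -4*40*(-22) = -160*(-22) = 3520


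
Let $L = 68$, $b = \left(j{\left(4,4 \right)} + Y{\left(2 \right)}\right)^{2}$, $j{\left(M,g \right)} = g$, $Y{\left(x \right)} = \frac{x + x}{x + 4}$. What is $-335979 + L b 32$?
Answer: $- \frac{2597315}{9} \approx -2.8859 \cdot 10^{5}$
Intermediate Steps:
$Y{\left(x \right)} = \frac{2 x}{4 + x}$
$b = \frac{196}{9}$ ($b = \left(4 + 2 \cdot 2 \frac{1}{4 + 2}\right)^{2} = \left(4 + 2 \cdot 2 \cdot \frac{1}{6}\right)^{2} = \left(4 + \frac{2}{3}\right)^{2} = \left(\frac{14}{3}\right)^{2} = \frac{196}{9} \approx 21.778$)
$-335979 + L b 32 = -335979 + 68 \cdot \frac{196}{9} \cdot 32 = -335979 + \frac{13328}{9} \cdot 32 = -335979 + \frac{426496}{9} = - \frac{2597315}{9}$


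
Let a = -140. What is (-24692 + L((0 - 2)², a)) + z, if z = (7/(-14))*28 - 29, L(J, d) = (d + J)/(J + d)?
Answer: -24734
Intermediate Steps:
L(J, d) = 1 (L(J, d) = (J + d)/(J + d) = 1)
z = -43 (z = (7*(-1/14))*28 - 29 = -½*28 - 29 = -14 - 29 = -43)
(-24692 + L((0 - 2)², a)) + z = (-24692 + 1) - 43 = -24691 - 43 = -24734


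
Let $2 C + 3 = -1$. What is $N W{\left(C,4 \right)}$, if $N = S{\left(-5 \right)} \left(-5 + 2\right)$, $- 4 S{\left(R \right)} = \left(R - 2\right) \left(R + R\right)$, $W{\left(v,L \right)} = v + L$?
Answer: $105$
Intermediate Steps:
$C = -2$ ($C = - \frac{3}{2} + \frac{1}{2} \left(-1\right) = - \frac{3}{2} - \frac{1}{2} = -2$)
$W{\left(v,L \right)} = L + v$
$S{\left(R \right)} = - \frac{R \left(-2 + R\right)}{2}$ ($S{\left(R \right)} = - \frac{\left(R - 2\right) \left(R + R\right)}{4} = - \frac{\left(-2 + R\right) 2 R}{4} = - \frac{2 R \left(-2 + R\right)}{4} = - \frac{R \left(-2 + R\right)}{2}$)
$N = \frac{105}{2}$ ($N = \frac{1}{2} \left(-5\right) \left(2 - -5\right) \left(-5 + 2\right) = \frac{1}{2} \left(-5\right) \left(2 + 5\right) \left(-3\right) = \frac{1}{2} \left(-5\right) 7 \left(-3\right) = \left(- \frac{35}{2}\right) \left(-3\right) = \frac{105}{2} \approx 52.5$)
$N W{\left(C,4 \right)} = \frac{105 \left(4 - 2\right)}{2} = \frac{105}{2} \cdot 2 = 105$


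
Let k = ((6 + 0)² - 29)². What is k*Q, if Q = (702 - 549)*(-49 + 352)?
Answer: 2271591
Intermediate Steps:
Q = 46359 (Q = 153*303 = 46359)
k = 49 (k = (6² - 29)² = (36 - 29)² = 7² = 49)
k*Q = 49*46359 = 2271591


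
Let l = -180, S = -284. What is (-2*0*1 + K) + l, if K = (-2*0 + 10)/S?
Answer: -25565/142 ≈ -180.04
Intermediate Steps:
K = -5/142 (K = (-2*0 + 10)/(-284) = (0 + 10)*(-1/284) = 10*(-1/284) = -5/142 ≈ -0.035211)
(-2*0*1 + K) + l = (-2*0*1 - 5/142) - 180 = (0*1 - 5/142) - 180 = (0 - 5/142) - 180 = -5/142 - 180 = -25565/142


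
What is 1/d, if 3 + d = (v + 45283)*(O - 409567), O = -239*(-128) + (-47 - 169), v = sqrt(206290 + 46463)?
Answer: -5723635352/98267890829336652981 + 126397*sqrt(252753)/98267890829336652981 ≈ -5.7599e-11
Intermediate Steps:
v = sqrt(252753) ≈ 502.75
O = 30376 (O = 30592 - 216 = 30376)
d = -17170906056 - 379191*sqrt(252753) (d = -3 + (sqrt(252753) + 45283)*(30376 - 409567) = -3 + (45283 + sqrt(252753))*(-379191) = -3 + (-17170906053 - 379191*sqrt(252753)) = -17170906056 - 379191*sqrt(252753) ≈ -1.7362e+10)
1/d = 1/(-17170906056 - 379191*sqrt(252753))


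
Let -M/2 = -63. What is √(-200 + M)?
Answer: I*√74 ≈ 8.6023*I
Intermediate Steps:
M = 126 (M = -2*(-63) = 126)
√(-200 + M) = √(-200 + 126) = √(-74) = I*√74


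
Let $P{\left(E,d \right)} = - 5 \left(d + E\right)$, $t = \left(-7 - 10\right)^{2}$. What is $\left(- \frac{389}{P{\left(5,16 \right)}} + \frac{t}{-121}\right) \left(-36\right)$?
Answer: $- \frac{200688}{4235} \approx -47.388$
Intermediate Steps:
$t = 289$ ($t = \left(-17\right)^{2} = 289$)
$P{\left(E,d \right)} = - 5 E - 5 d$ ($P{\left(E,d \right)} = - 5 \left(E + d\right) = - 5 E - 5 d$)
$\left(- \frac{389}{P{\left(5,16 \right)}} + \frac{t}{-121}\right) \left(-36\right) = \left(- \frac{389}{\left(-5\right) 5 - 80} + \frac{289}{-121}\right) \left(-36\right) = \left(- \frac{389}{-25 - 80} + 289 \left(- \frac{1}{121}\right)\right) \left(-36\right) = \left(- \frac{389}{-105} - \frac{289}{121}\right) \left(-36\right) = \left(\left(-389\right) \left(- \frac{1}{105}\right) - \frac{289}{121}\right) \left(-36\right) = \left(\frac{389}{105} - \frac{289}{121}\right) \left(-36\right) = \frac{16724}{12705} \left(-36\right) = - \frac{200688}{4235}$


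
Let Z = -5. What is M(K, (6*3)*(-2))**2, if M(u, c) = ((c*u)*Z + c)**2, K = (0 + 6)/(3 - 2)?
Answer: 1187960484096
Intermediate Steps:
K = 6 (K = 6/1 = 6*1 = 6)
M(u, c) = (c - 5*c*u)**2 (M(u, c) = ((c*u)*(-5) + c)**2 = (-5*c*u + c)**2 = (c - 5*c*u)**2)
M(K, (6*3)*(-2))**2 = (((6*3)*(-2))**2*(-1 + 5*6)**2)**2 = ((18*(-2))**2*(-1 + 30)**2)**2 = ((-36)**2*29**2)**2 = (1296*841)**2 = 1089936**2 = 1187960484096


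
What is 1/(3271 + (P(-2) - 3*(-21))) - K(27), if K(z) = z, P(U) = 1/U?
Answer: -180007/6667 ≈ -27.000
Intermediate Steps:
1/(3271 + (P(-2) - 3*(-21))) - K(27) = 1/(3271 + (1/(-2) - 3*(-21))) - 1*27 = 1/(3271 + (-½ + 63)) - 27 = 1/(3271 + 125/2) - 27 = 1/(6667/2) - 27 = 2/6667 - 27 = -180007/6667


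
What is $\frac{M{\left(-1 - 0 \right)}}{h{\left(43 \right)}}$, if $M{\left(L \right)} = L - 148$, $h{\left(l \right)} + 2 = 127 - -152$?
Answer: $- \frac{149}{277} \approx -0.53791$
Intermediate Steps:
$h{\left(l \right)} = 277$ ($h{\left(l \right)} = -2 + \left(127 - -152\right) = -2 + \left(127 + 152\right) = -2 + 279 = 277$)
$M{\left(L \right)} = -148 + L$
$\frac{M{\left(-1 - 0 \right)}}{h{\left(43 \right)}} = \frac{-148 - 1}{277} = \left(-148 + \left(-1 + 0\right)\right) \frac{1}{277} = \left(-148 - 1\right) \frac{1}{277} = \left(-149\right) \frac{1}{277} = - \frac{149}{277}$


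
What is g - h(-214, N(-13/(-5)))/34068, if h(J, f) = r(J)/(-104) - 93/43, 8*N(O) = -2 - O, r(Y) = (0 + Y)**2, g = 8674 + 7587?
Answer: 619349852989/38088024 ≈ 16261.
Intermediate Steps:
g = 16261
r(Y) = Y**2
N(O) = -1/4 - O/8 (N(O) = (-2 - O)/8 = -1/4 - O/8)
h(J, f) = -93/43 - J**2/104 (h(J, f) = J**2/(-104) - 93/43 = J**2*(-1/104) - 93*1/43 = -J**2/104 - 93/43 = -93/43 - J**2/104)
g - h(-214, N(-13/(-5)))/34068 = 16261 - (-93/43 - 1/104*(-214)**2)/34068 = 16261 - (-93/43 - 1/104*45796)/34068 = 16261 - (-93/43 - 11449/26)/34068 = 16261 - (-494725)/(1118*34068) = 16261 - 1*(-494725/38088024) = 16261 + 494725/38088024 = 619349852989/38088024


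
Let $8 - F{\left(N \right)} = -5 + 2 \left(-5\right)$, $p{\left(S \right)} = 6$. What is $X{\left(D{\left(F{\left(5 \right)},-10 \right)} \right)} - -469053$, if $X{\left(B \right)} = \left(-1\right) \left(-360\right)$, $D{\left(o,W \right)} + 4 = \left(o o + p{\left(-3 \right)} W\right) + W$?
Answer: $469413$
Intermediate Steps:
$F{\left(N \right)} = 23$ ($F{\left(N \right)} = 8 - \left(-5 + 2 \left(-5\right)\right) = 8 - \left(-5 - 10\right) = 8 - -15 = 8 + 15 = 23$)
$D{\left(o,W \right)} = -4 + o^{2} + 7 W$ ($D{\left(o,W \right)} = -4 + \left(\left(o o + 6 W\right) + W\right) = -4 + \left(\left(o^{2} + 6 W\right) + W\right) = -4 + \left(o^{2} + 7 W\right) = -4 + o^{2} + 7 W$)
$X{\left(B \right)} = 360$
$X{\left(D{\left(F{\left(5 \right)},-10 \right)} \right)} - -469053 = 360 - -469053 = 360 + 469053 = 469413$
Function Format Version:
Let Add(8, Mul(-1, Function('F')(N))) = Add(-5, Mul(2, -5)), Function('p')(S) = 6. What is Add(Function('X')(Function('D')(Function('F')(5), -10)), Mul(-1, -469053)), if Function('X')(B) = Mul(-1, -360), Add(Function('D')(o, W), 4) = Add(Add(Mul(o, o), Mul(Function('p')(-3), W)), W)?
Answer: 469413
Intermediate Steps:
Function('F')(N) = 23 (Function('F')(N) = Add(8, Mul(-1, Add(-5, Mul(2, -5)))) = Add(8, Mul(-1, Add(-5, -10))) = Add(8, Mul(-1, -15)) = Add(8, 15) = 23)
Function('D')(o, W) = Add(-4, Pow(o, 2), Mul(7, W)) (Function('D')(o, W) = Add(-4, Add(Add(Mul(o, o), Mul(6, W)), W)) = Add(-4, Add(Add(Pow(o, 2), Mul(6, W)), W)) = Add(-4, Add(Pow(o, 2), Mul(7, W))) = Add(-4, Pow(o, 2), Mul(7, W)))
Function('X')(B) = 360
Add(Function('X')(Function('D')(Function('F')(5), -10)), Mul(-1, -469053)) = Add(360, Mul(-1, -469053)) = Add(360, 469053) = 469413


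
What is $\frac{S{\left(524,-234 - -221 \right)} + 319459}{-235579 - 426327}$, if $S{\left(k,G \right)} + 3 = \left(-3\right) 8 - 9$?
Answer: $- \frac{319423}{661906} \approx -0.48258$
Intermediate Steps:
$S{\left(k,G \right)} = -36$ ($S{\left(k,G \right)} = -3 - 33 = -36$)
$\frac{S{\left(524,-234 - -221 \right)} + 319459}{-235579 - 426327} = \frac{-36 + 319459}{-235579 - 426327} = \frac{319423}{-661906} = 319423 \left(- \frac{1}{661906}\right) = - \frac{319423}{661906}$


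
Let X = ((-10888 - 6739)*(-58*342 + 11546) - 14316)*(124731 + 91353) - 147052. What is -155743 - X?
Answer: -31572792567867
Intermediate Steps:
X = 31572792412124 (X = (-17627*(-19836 + 11546) - 14316)*216084 - 147052 = (-17627*(-8290) - 14316)*216084 - 147052 = (146127830 - 14316)*216084 - 147052 = 146113514*216084 - 147052 = 31572792559176 - 147052 = 31572792412124)
-155743 - X = -155743 - 1*31572792412124 = -155743 - 31572792412124 = -31572792567867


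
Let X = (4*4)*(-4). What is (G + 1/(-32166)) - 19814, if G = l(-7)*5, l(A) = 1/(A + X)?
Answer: -45251096705/2283786 ≈ -19814.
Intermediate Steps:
X = -64 (X = 16*(-4) = -64)
l(A) = 1/(-64 + A) (l(A) = 1/(A - 64) = 1/(-64 + A))
G = -5/71 (G = 5/(-64 - 7) = 5/(-71) = -1/71*5 = -5/71 ≈ -0.070423)
(G + 1/(-32166)) - 19814 = (-5/71 + 1/(-32166)) - 19814 = (-5/71 - 1/32166) - 19814 = -160901/2283786 - 19814 = -45251096705/2283786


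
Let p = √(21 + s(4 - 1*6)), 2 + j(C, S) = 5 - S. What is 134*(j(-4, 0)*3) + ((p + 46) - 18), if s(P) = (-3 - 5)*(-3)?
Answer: 1234 + 3*√5 ≈ 1240.7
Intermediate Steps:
j(C, S) = 3 - S (j(C, S) = -2 + (5 - S) = 3 - S)
s(P) = 24 (s(P) = -8*(-3) = 24)
p = 3*√5 (p = √(21 + 24) = √45 = 3*√5 ≈ 6.7082)
134*(j(-4, 0)*3) + ((p + 46) - 18) = 134*((3 - 1*0)*3) + ((3*√5 + 46) - 18) = 134*((3 + 0)*3) + ((46 + 3*√5) - 18) = 134*(3*3) + (28 + 3*√5) = 134*9 + (28 + 3*√5) = 1206 + (28 + 3*√5) = 1234 + 3*√5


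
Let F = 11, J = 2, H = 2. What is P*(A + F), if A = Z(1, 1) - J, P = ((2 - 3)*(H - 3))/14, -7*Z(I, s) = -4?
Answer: 67/98 ≈ 0.68367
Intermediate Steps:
Z(I, s) = 4/7 (Z(I, s) = -⅐*(-4) = 4/7)
P = 1/14 (P = ((2 - 3)*(2 - 3))/14 = -1*(-1)*(1/14) = 1*(1/14) = 1/14 ≈ 0.071429)
A = -10/7 (A = 4/7 - 1*2 = 4/7 - 2 = -10/7 ≈ -1.4286)
P*(A + F) = (-10/7 + 11)/14 = (1/14)*(67/7) = 67/98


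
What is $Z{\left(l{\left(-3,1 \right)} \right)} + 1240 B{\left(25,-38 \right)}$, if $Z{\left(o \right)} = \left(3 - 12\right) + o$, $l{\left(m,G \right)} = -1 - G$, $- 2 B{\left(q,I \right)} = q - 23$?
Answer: $-1251$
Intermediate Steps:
$B{\left(q,I \right)} = \frac{23}{2} - \frac{q}{2}$ ($B{\left(q,I \right)} = - \frac{q - 23}{2} = - \frac{-23 + q}{2} = \frac{23}{2} - \frac{q}{2}$)
$Z{\left(o \right)} = -9 + o$
$Z{\left(l{\left(-3,1 \right)} \right)} + 1240 B{\left(25,-38 \right)} = \left(-9 - 2\right) + 1240 \left(\frac{23}{2} - \frac{25}{2}\right) = \left(-9 - 2\right) + 1240 \left(-1\right) = -11 - 1240 = -1251$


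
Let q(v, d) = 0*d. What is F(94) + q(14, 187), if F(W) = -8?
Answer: -8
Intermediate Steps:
q(v, d) = 0
F(94) + q(14, 187) = -8 + 0 = -8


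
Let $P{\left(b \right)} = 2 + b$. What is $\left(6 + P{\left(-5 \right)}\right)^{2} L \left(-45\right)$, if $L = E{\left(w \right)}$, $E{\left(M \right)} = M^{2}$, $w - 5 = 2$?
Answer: $-19845$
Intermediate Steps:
$w = 7$ ($w = 5 + 2 = 7$)
$L = 49$ ($L = 7^{2} = 49$)
$\left(6 + P{\left(-5 \right)}\right)^{2} L \left(-45\right) = \left(6 + \left(2 - 5\right)\right)^{2} \cdot 49 \left(-45\right) = \left(6 - 3\right)^{2} \cdot 49 \left(-45\right) = 3^{2} \cdot 49 \left(-45\right) = 9 \cdot 49 \left(-45\right) = 441 \left(-45\right) = -19845$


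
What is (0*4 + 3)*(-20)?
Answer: -60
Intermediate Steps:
(0*4 + 3)*(-20) = (0 + 3)*(-20) = 3*(-20) = -60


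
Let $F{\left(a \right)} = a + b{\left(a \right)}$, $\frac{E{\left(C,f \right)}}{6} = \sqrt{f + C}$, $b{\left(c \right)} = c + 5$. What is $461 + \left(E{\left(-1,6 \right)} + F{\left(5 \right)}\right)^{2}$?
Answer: $866 + 180 \sqrt{5} \approx 1268.5$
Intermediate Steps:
$b{\left(c \right)} = 5 + c$
$E{\left(C,f \right)} = 6 \sqrt{C + f}$ ($E{\left(C,f \right)} = 6 \sqrt{f + C} = 6 \sqrt{C + f}$)
$F{\left(a \right)} = 5 + 2 a$ ($F{\left(a \right)} = a + \left(5 + a\right) = 5 + 2 a$)
$461 + \left(E{\left(-1,6 \right)} + F{\left(5 \right)}\right)^{2} = 461 + \left(6 \sqrt{-1 + 6} + \left(5 + 2 \cdot 5\right)\right)^{2} = 461 + \left(6 \sqrt{5} + \left(5 + 10\right)\right)^{2} = 461 + \left(6 \sqrt{5} + 15\right)^{2} = 461 + \left(15 + 6 \sqrt{5}\right)^{2}$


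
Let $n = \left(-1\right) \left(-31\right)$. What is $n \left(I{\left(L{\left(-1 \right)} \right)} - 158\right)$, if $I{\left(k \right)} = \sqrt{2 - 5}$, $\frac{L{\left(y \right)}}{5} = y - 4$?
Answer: $-4898 + 31 i \sqrt{3} \approx -4898.0 + 53.694 i$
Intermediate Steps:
$L{\left(y \right)} = -20 + 5 y$ ($L{\left(y \right)} = 5 \left(y - 4\right) = 5 \left(-4 + y\right) = -20 + 5 y$)
$I{\left(k \right)} = i \sqrt{3}$ ($I{\left(k \right)} = \sqrt{-3} = i \sqrt{3}$)
$n = 31$
$n \left(I{\left(L{\left(-1 \right)} \right)} - 158\right) = 31 \left(i \sqrt{3} - 158\right) = 31 \left(-158 + i \sqrt{3}\right) = -4898 + 31 i \sqrt{3}$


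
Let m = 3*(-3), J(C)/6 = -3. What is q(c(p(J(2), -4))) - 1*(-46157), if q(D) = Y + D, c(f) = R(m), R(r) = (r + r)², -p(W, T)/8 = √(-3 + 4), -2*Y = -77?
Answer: 93039/2 ≈ 46520.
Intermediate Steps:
J(C) = -18 (J(C) = 6*(-3) = -18)
Y = 77/2 (Y = -½*(-77) = 77/2 ≈ 38.500)
p(W, T) = -8 (p(W, T) = -8*√(-3 + 4) = -8*√1 = -8*1 = -8)
m = -9
R(r) = 4*r² (R(r) = (2*r)² = 4*r²)
c(f) = 324 (c(f) = 4*(-9)² = 4*81 = 324)
q(D) = 77/2 + D
q(c(p(J(2), -4))) - 1*(-46157) = (77/2 + 324) - 1*(-46157) = 725/2 + 46157 = 93039/2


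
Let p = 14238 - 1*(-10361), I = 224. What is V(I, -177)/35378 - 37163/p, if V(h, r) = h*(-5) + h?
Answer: -95485237/62161673 ≈ -1.5361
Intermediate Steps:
V(h, r) = -4*h (V(h, r) = -5*h + h = -4*h)
p = 24599 (p = 14238 + 10361 = 24599)
V(I, -177)/35378 - 37163/p = -4*224/35378 - 37163/24599 = -896*1/35378 - 37163*1/24599 = -64/2527 - 37163/24599 = -95485237/62161673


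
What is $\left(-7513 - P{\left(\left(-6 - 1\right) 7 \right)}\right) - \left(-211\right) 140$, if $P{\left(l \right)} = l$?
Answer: $22076$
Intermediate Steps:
$\left(-7513 - P{\left(\left(-6 - 1\right) 7 \right)}\right) - \left(-211\right) 140 = \left(-7513 - \left(-6 - 1\right) 7\right) - \left(-211\right) 140 = \left(-7513 - \left(-7\right) 7\right) - -29540 = \left(-7513 - -49\right) + 29540 = \left(-7513 + 49\right) + 29540 = -7464 + 29540 = 22076$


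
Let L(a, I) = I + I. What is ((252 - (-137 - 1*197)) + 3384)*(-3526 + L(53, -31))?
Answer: -14244360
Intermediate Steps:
L(a, I) = 2*I
((252 - (-137 - 1*197)) + 3384)*(-3526 + L(53, -31)) = ((252 - (-137 - 1*197)) + 3384)*(-3526 + 2*(-31)) = ((252 - (-137 - 197)) + 3384)*(-3526 - 62) = ((252 - 1*(-334)) + 3384)*(-3588) = ((252 + 334) + 3384)*(-3588) = (586 + 3384)*(-3588) = 3970*(-3588) = -14244360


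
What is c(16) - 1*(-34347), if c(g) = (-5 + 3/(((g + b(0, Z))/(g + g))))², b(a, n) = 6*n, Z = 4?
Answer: 858844/25 ≈ 34354.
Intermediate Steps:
c(g) = (-5 + 6*g/(24 + g))² (c(g) = (-5 + 3/(((g + 6*4)/(g + g))))² = (-5 + 3/(((g + 24)/((2*g)))))² = (-5 + 3/(((24 + g)*(1/(2*g)))))² = (-5 + 3/(((24 + g)/(2*g))))² = (-5 + 3*(2*g/(24 + g)))² = (-5 + 6*g/(24 + g))²)
c(16) - 1*(-34347) = (-120 + 16)²/(24 + 16)² - 1*(-34347) = (-104)²/40² + 34347 = 10816*(1/1600) + 34347 = 169/25 + 34347 = 858844/25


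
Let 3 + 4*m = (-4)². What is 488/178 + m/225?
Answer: 220757/80100 ≈ 2.7560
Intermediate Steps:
m = 13/4 (m = -¾ + (¼)*(-4)² = -¾ + (¼)*16 = -¾ + 4 = 13/4 ≈ 3.2500)
488/178 + m/225 = 488/178 + (13/4)/225 = 488*(1/178) + (13/4)*(1/225) = 244/89 + 13/900 = 220757/80100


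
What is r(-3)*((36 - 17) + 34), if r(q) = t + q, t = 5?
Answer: 106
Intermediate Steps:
r(q) = 5 + q
r(-3)*((36 - 17) + 34) = (5 - 3)*((36 - 17) + 34) = 2*(19 + 34) = 2*53 = 106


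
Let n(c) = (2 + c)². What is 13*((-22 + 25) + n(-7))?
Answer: 364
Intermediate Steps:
13*((-22 + 25) + n(-7)) = 13*((-22 + 25) + (2 - 7)²) = 13*(3 + (-5)²) = 13*(3 + 25) = 13*28 = 364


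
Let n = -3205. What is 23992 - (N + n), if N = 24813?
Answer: 2384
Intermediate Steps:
23992 - (N + n) = 23992 - (24813 - 3205) = 23992 - 1*21608 = 23992 - 21608 = 2384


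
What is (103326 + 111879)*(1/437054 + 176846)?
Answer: 16633463818870425/437054 ≈ 3.8058e+10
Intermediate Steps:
(103326 + 111879)*(1/437054 + 176846) = 215205*(1/437054 + 176846) = 215205*(77291251685/437054) = 16633463818870425/437054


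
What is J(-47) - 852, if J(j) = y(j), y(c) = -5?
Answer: -857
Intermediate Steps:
J(j) = -5
J(-47) - 852 = -5 - 852 = -857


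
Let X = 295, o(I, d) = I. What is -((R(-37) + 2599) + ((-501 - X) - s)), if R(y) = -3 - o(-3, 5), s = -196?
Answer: -1999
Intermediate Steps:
R(y) = 0 (R(y) = -3 - 1*(-3) = -3 + 3 = 0)
-((R(-37) + 2599) + ((-501 - X) - s)) = -((0 + 2599) + ((-501 - 1*295) - 1*(-196))) = -(2599 + ((-501 - 295) + 196)) = -(2599 + (-796 + 196)) = -(2599 - 600) = -1*1999 = -1999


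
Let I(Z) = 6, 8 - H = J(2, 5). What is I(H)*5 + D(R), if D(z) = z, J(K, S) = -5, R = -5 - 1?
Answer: 24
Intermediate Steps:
R = -6
H = 13 (H = 8 - 1*(-5) = 8 + 5 = 13)
I(H)*5 + D(R) = 6*5 - 6 = 30 - 6 = 24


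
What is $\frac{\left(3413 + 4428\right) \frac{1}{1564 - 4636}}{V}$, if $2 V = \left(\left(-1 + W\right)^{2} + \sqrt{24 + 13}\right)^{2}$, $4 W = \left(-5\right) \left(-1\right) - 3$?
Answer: $- \frac{4649713}{33530976} + \frac{7841 \sqrt{37}}{4191372} \approx -0.12729$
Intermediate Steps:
$W = \frac{1}{2}$ ($W = \frac{\left(-5\right) \left(-1\right) - 3}{4} = \frac{5 - 3}{4} = \frac{1}{4} \cdot 2 = \frac{1}{2} \approx 0.5$)
$V = \frac{\left(\frac{1}{4} + \sqrt{37}\right)^{2}}{2}$ ($V = \frac{\left(\left(-1 + \frac{1}{2}\right)^{2} + \sqrt{24 + 13}\right)^{2}}{2} = \frac{\left(\left(- \frac{1}{2}\right)^{2} + \sqrt{37}\right)^{2}}{2} = \frac{\left(\frac{1}{4} + \sqrt{37}\right)^{2}}{2} \approx 20.052$)
$\frac{\left(3413 + 4428\right) \frac{1}{1564 - 4636}}{V} = \frac{\left(3413 + 4428\right) \frac{1}{1564 - 4636}}{\frac{593}{32} + \frac{\sqrt{37}}{4}} = \frac{7841 \frac{1}{-3072}}{\frac{593}{32} + \frac{\sqrt{37}}{4}} = \frac{7841 \left(- \frac{1}{3072}\right)}{\frac{593}{32} + \frac{\sqrt{37}}{4}} = - \frac{7841}{3072 \left(\frac{593}{32} + \frac{\sqrt{37}}{4}\right)}$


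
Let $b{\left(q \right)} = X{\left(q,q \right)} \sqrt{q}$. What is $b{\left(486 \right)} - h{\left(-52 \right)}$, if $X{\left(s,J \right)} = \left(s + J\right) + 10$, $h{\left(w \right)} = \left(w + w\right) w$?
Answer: $-5408 + 8838 \sqrt{6} \approx 16241.0$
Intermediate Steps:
$h{\left(w \right)} = 2 w^{2}$ ($h{\left(w \right)} = 2 w w = 2 w^{2}$)
$X{\left(s,J \right)} = 10 + J + s$ ($X{\left(s,J \right)} = \left(J + s\right) + 10 = 10 + J + s$)
$b{\left(q \right)} = \sqrt{q} \left(10 + 2 q\right)$ ($b{\left(q \right)} = \left(10 + q + q\right) \sqrt{q} = \left(10 + 2 q\right) \sqrt{q} = \sqrt{q} \left(10 + 2 q\right)$)
$b{\left(486 \right)} - h{\left(-52 \right)} = 2 \sqrt{486} \left(5 + 486\right) - 2 \left(-52\right)^{2} = 2 \cdot 9 \sqrt{6} \cdot 491 - 2 \cdot 2704 = 8838 \sqrt{6} - 5408 = -5408 + 8838 \sqrt{6}$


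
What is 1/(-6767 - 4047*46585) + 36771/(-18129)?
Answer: -6174711224873/3044283258170 ≈ -2.0283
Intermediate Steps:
1/(-6767 - 4047*46585) + 36771/(-18129) = (1/46585)/(-10814) + 36771*(-1/18129) = -1/10814*1/46585 - 12257/6043 = -1/503770190 - 12257/6043 = -6174711224873/3044283258170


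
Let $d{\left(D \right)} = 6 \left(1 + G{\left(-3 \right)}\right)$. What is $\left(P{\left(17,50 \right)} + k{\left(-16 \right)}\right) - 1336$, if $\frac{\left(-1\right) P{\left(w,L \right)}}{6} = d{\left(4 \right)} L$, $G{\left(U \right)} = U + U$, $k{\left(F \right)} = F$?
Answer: $7648$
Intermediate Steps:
$G{\left(U \right)} = 2 U$
$d{\left(D \right)} = -30$ ($d{\left(D \right)} = 6 \left(1 + 2 \left(-3\right)\right) = 6 \left(1 - 6\right) = 6 \left(-5\right) = -30$)
$P{\left(w,L \right)} = 180 L$ ($P{\left(w,L \right)} = - 6 \left(- 30 L\right) = 180 L$)
$\left(P{\left(17,50 \right)} + k{\left(-16 \right)}\right) - 1336 = \left(180 \cdot 50 - 16\right) - 1336 = \left(9000 - 16\right) - 1336 = 8984 - 1336 = 7648$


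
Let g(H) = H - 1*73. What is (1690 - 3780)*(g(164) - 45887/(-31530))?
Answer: -609259453/3153 ≈ -1.9323e+5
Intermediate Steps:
g(H) = -73 + H (g(H) = H - 73 = -73 + H)
(1690 - 3780)*(g(164) - 45887/(-31530)) = (1690 - 3780)*((-73 + 164) - 45887/(-31530)) = -2090*(91 - 45887*(-1/31530)) = -2090*(91 + 45887/31530) = -2090*2915117/31530 = -609259453/3153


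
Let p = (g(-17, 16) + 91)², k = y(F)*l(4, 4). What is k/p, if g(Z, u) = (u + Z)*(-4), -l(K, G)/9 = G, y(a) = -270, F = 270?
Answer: 1944/1805 ≈ 1.0770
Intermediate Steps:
l(K, G) = -9*G
g(Z, u) = -4*Z - 4*u (g(Z, u) = (Z + u)*(-4) = -4*Z - 4*u)
k = 9720 (k = -(-2430)*4 = -270*(-36) = 9720)
p = 9025 (p = ((-4*(-17) - 4*16) + 91)² = ((68 - 64) + 91)² = (4 + 91)² = 95² = 9025)
k/p = 9720/9025 = 9720*(1/9025) = 1944/1805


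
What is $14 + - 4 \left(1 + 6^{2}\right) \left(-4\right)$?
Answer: $606$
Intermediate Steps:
$14 + - 4 \left(1 + 6^{2}\right) \left(-4\right) = 14 + - 4 \left(1 + 36\right) \left(-4\right) = 14 + \left(-4\right) 37 \left(-4\right) = 14 - -592 = 14 + 592 = 606$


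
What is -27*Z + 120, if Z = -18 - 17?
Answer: 1065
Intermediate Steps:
Z = -35
-27*Z + 120 = -27*(-35) + 120 = 945 + 120 = 1065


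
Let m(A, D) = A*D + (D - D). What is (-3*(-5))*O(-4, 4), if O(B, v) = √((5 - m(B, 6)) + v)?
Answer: 15*√33 ≈ 86.168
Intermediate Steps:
m(A, D) = A*D (m(A, D) = A*D + 0 = A*D)
O(B, v) = √(5 + v - 6*B) (O(B, v) = √((5 - B*6) + v) = √((5 - 6*B) + v) = √(5 + v - 6*B))
(-3*(-5))*O(-4, 4) = (-3*(-5))*√(5 + 4 - 6*(-4)) = 15*√(5 + 4 + 24) = 15*√33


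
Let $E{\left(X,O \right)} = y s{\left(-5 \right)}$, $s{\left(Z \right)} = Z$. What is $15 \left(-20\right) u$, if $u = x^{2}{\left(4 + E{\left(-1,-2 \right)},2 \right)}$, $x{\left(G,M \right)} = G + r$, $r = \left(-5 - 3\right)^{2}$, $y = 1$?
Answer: $-1190700$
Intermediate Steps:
$E{\left(X,O \right)} = -5$ ($E{\left(X,O \right)} = 1 \left(-5\right) = -5$)
$r = 64$ ($r = \left(-8\right)^{2} = 64$)
$x{\left(G,M \right)} = 64 + G$ ($x{\left(G,M \right)} = G + 64 = 64 + G$)
$u = 3969$ ($u = \left(64 + \left(4 - 5\right)\right)^{2} = \left(64 - 1\right)^{2} = 63^{2} = 3969$)
$15 \left(-20\right) u = 15 \left(-20\right) 3969 = \left(-300\right) 3969 = -1190700$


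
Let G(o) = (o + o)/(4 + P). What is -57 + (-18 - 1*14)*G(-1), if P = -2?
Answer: -25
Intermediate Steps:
G(o) = o (G(o) = (o + o)/(4 - 2) = (2*o)/2 = (2*o)*(½) = o)
-57 + (-18 - 1*14)*G(-1) = -57 + (-18 - 1*14)*(-1) = -57 + (-18 - 14)*(-1) = -57 - 32*(-1) = -57 + 32 = -25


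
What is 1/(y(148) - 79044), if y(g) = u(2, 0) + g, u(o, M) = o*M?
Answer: -1/78896 ≈ -1.2675e-5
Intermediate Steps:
u(o, M) = M*o
y(g) = g (y(g) = 0*2 + g = 0 + g = g)
1/(y(148) - 79044) = 1/(148 - 79044) = 1/(-78896) = -1/78896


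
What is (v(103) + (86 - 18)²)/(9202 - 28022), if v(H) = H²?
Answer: -15233/18820 ≈ -0.80940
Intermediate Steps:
(v(103) + (86 - 18)²)/(9202 - 28022) = (103² + (86 - 18)²)/(9202 - 28022) = (10609 + 68²)/(-18820) = (10609 + 4624)*(-1/18820) = 15233*(-1/18820) = -15233/18820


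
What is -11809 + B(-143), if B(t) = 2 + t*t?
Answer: 8642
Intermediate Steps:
B(t) = 2 + t**2
-11809 + B(-143) = -11809 + (2 + (-143)**2) = -11809 + (2 + 20449) = -11809 + 20451 = 8642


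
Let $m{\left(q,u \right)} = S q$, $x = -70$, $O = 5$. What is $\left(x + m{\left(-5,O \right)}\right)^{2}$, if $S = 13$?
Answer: $18225$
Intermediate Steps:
$m{\left(q,u \right)} = 13 q$
$\left(x + m{\left(-5,O \right)}\right)^{2} = \left(-70 + 13 \left(-5\right)\right)^{2} = \left(-70 - 65\right)^{2} = \left(-135\right)^{2} = 18225$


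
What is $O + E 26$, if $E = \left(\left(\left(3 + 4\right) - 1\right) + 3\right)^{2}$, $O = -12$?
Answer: $2094$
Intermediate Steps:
$E = 81$ ($E = \left(\left(7 - 1\right) + 3\right)^{2} = \left(6 + 3\right)^{2} = 9^{2} = 81$)
$O + E 26 = -12 + 81 \cdot 26 = -12 + 2106 = 2094$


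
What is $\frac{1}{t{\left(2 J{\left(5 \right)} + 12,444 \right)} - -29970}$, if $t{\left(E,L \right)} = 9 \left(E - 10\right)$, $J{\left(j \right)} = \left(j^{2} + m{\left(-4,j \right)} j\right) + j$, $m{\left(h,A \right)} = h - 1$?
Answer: $\frac{1}{30078} \approx 3.3247 \cdot 10^{-5}$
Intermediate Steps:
$m{\left(h,A \right)} = -1 + h$ ($m{\left(h,A \right)} = h - 1 = -1 + h$)
$J{\left(j \right)} = j^{2} - 4 j$ ($J{\left(j \right)} = \left(j^{2} + \left(-1 - 4\right) j\right) + j = \left(j^{2} - 5 j\right) + j = j^{2} - 4 j$)
$t{\left(E,L \right)} = -90 + 9 E$ ($t{\left(E,L \right)} = 9 \left(-10 + E\right) = -90 + 9 E$)
$\frac{1}{t{\left(2 J{\left(5 \right)} + 12,444 \right)} - -29970} = \frac{1}{\left(-90 + 9 \left(2 \cdot 5 \left(-4 + 5\right) + 12\right)\right) - -29970} = \frac{1}{\left(-90 + 9 \left(2 \cdot 5 \cdot 1 + 12\right)\right) + 29970} = \frac{1}{\left(-90 + 9 \left(2 \cdot 5 + 12\right)\right) + 29970} = \frac{1}{\left(-90 + 9 \left(10 + 12\right)\right) + 29970} = \frac{1}{\left(-90 + 9 \cdot 22\right) + 29970} = \frac{1}{\left(-90 + 198\right) + 29970} = \frac{1}{108 + 29970} = \frac{1}{30078}$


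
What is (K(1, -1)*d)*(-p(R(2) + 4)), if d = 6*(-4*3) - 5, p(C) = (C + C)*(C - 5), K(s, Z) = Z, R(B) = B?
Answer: -924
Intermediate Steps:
p(C) = 2*C*(-5 + C) (p(C) = (2*C)*(-5 + C) = 2*C*(-5 + C))
d = -77 (d = 6*(-12) - 5 = -72 - 5 = -77)
(K(1, -1)*d)*(-p(R(2) + 4)) = (-1*(-77))*(-2*(2 + 4)*(-5 + (2 + 4))) = 77*(-2*6*(-5 + 6)) = 77*(-2*6) = 77*(-1*12) = 77*(-12) = -924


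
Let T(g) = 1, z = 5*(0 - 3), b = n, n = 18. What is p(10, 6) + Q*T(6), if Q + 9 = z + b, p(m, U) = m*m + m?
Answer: 104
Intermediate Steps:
p(m, U) = m + m**2 (p(m, U) = m**2 + m = m + m**2)
b = 18
z = -15 (z = 5*(-3) = -15)
Q = -6 (Q = -9 + (-15 + 18) = -9 + 3 = -6)
p(10, 6) + Q*T(6) = 10*(1 + 10) - 6*1 = 10*11 - 6 = 110 - 6 = 104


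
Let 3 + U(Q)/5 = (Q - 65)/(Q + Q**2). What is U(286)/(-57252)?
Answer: 94625/361489128 ≈ 0.00026176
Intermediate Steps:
U(Q) = -15 + 5*(-65 + Q)/(Q + Q**2) (U(Q) = -15 + 5*((Q - 65)/(Q + Q**2)) = -15 + 5*((-65 + Q)/(Q + Q**2)) = -15 + 5*(-65 + Q)/(Q + Q**2))
U(286)/(-57252) = (5*(-65 - 3*286**2 - 2*286)/(286*(1 + 286)))/(-57252) = (5*(1/286)*(-65 - 3*81796 - 572)/287)*(-1/57252) = (5*(1/286)*(1/287)*(-65 - 245388 - 572))*(-1/57252) = (5*(1/286)*(1/287)*(-246025))*(-1/57252) = -94625/6314*(-1/57252) = 94625/361489128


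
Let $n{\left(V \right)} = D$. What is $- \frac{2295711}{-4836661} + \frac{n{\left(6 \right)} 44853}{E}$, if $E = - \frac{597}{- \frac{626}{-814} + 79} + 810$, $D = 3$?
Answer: $\frac{7063071499751175}{42005564042647} \approx 168.15$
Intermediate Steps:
$n{\left(V \right)} = 3$
$E = \frac{8684827}{10822}$ ($E = - \frac{597}{\left(-626\right) \left(- \frac{1}{814}\right) + 79} + 810 = - \frac{597}{\frac{313}{407} + 79} + 810 = - \frac{597}{\frac{32466}{407}} + 810 = \left(-597\right) \frac{407}{32466} + 810 = - \frac{80993}{10822} + 810 = \frac{8684827}{10822} \approx 802.52$)
$- \frac{2295711}{-4836661} + \frac{n{\left(6 \right)} 44853}{E} = - \frac{2295711}{-4836661} + \frac{3 \cdot 44853}{\frac{8684827}{10822}} = \left(-2295711\right) \left(- \frac{1}{4836661}\right) + 134559 \cdot \frac{10822}{8684827} = \frac{2295711}{4836661} + \frac{1456197498}{8684827} = \frac{7063071499751175}{42005564042647}$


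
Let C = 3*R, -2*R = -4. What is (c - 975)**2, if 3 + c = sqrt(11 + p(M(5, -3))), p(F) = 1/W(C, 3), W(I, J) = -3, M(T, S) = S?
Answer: 2869484/3 - 2608*sqrt(6) ≈ 9.5011e+5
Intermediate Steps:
R = 2 (R = -1/2*(-4) = 2)
C = 6 (C = 3*2 = 6)
p(F) = -1/3 (p(F) = 1/(-3) = -1/3)
c = -3 + 4*sqrt(6)/3 (c = -3 + sqrt(11 - 1/3) = -3 + sqrt(32/3) = -3 + 4*sqrt(6)/3 ≈ 0.26599)
(c - 975)**2 = ((-3 + 4*sqrt(6)/3) - 975)**2 = (-978 + 4*sqrt(6)/3)**2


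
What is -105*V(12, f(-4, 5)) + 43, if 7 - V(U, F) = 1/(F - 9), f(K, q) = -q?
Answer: -1399/2 ≈ -699.50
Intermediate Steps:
V(U, F) = 7 - 1/(-9 + F) (V(U, F) = 7 - 1/(F - 9) = 7 - 1/(-9 + F))
-105*V(12, f(-4, 5)) + 43 = -105*(-64 + 7*(-1*5))/(-9 - 1*5) + 43 = -105*(-64 + 7*(-5))/(-9 - 5) + 43 = -105*(-64 - 35)/(-14) + 43 = -(-15)*(-99)/2 + 43 = -105*99/14 + 43 = -1485/2 + 43 = -1399/2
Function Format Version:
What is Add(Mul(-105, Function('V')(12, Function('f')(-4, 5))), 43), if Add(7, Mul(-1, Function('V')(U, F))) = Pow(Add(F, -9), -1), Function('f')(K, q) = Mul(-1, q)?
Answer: Rational(-1399, 2) ≈ -699.50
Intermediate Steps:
Function('V')(U, F) = Add(7, Mul(-1, Pow(Add(-9, F), -1))) (Function('V')(U, F) = Add(7, Mul(-1, Pow(Add(F, -9), -1))) = Add(7, Mul(-1, Pow(Add(-9, F), -1))))
Add(Mul(-105, Function('V')(12, Function('f')(-4, 5))), 43) = Add(Mul(-105, Mul(Pow(Add(-9, Mul(-1, 5)), -1), Add(-64, Mul(7, Mul(-1, 5))))), 43) = Add(Mul(-105, Mul(Pow(Add(-9, -5), -1), Add(-64, Mul(7, -5)))), 43) = Add(Mul(-105, Mul(Pow(-14, -1), Add(-64, -35))), 43) = Add(Mul(-105, Mul(Rational(-1, 14), -99)), 43) = Add(Mul(-105, Rational(99, 14)), 43) = Add(Rational(-1485, 2), 43) = Rational(-1399, 2)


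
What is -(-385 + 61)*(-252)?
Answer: -81648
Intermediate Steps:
-(-385 + 61)*(-252) = -(-324)*(-252) = -1*81648 = -81648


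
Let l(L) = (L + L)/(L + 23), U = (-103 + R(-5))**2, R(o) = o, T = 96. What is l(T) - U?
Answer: -1387824/119 ≈ -11662.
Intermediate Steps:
U = 11664 (U = (-103 - 5)**2 = (-108)**2 = 11664)
l(L) = 2*L/(23 + L) (l(L) = (2*L)/(23 + L) = 2*L/(23 + L))
l(T) - U = 2*96/(23 + 96) - 1*11664 = 2*96/119 - 11664 = 2*96*(1/119) - 11664 = 192/119 - 11664 = -1387824/119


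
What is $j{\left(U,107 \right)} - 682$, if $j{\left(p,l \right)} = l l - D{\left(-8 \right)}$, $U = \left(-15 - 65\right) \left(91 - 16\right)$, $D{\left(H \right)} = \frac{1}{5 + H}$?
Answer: $\frac{32302}{3} \approx 10767.0$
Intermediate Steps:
$U = -6000$ ($U = \left(-80\right) 75 = -6000$)
$j{\left(p,l \right)} = \frac{1}{3} + l^{2}$ ($j{\left(p,l \right)} = l l - \frac{1}{5 - 8} = l^{2} - \frac{1}{-3} = l^{2} - - \frac{1}{3} = l^{2} + \frac{1}{3} = \frac{1}{3} + l^{2}$)
$j{\left(U,107 \right)} - 682 = \left(\frac{1}{3} + 107^{2}\right) - 682 = \left(\frac{1}{3} + 11449\right) - 682 = \frac{34348}{3} - 682 = \frac{32302}{3}$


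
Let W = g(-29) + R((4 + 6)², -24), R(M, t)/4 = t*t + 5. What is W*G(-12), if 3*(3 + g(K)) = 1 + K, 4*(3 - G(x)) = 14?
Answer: -6935/6 ≈ -1155.8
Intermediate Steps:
G(x) = -½ (G(x) = 3 - ¼*14 = 3 - 7/2 = -½)
g(K) = -8/3 + K/3 (g(K) = -3 + (1 + K)/3 = -3 + (⅓ + K/3) = -8/3 + K/3)
R(M, t) = 20 + 4*t² (R(M, t) = 4*(t*t + 5) = 4*(t² + 5) = 4*(5 + t²) = 20 + 4*t²)
W = 6935/3 (W = (-8/3 + (⅓)*(-29)) + (20 + 4*(-24)²) = (-8/3 - 29/3) + (20 + 4*576) = -37/3 + (20 + 2304) = -37/3 + 2324 = 6935/3 ≈ 2311.7)
W*G(-12) = (6935/3)*(-½) = -6935/6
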